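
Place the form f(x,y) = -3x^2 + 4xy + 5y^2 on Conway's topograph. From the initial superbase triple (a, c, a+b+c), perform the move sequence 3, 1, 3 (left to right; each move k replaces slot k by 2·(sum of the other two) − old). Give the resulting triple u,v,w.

start (-3,5,6) = (f(1,0),f(0,1),f(1,1))
replace slot 3: 2·((-3)+5) − 6 = -2 → (-3,5,-2)
replace slot 1: 2·(5+(-2)) − (-3) = 9 → (9,5,-2)
replace slot 3: 2·(9+5) − (-2) = 30 → (9,5,30)

9,5,30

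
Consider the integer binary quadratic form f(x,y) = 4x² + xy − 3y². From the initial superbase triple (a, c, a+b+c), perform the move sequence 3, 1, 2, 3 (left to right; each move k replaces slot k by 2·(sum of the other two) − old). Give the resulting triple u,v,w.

start (4,-3,2) = (f(1,0),f(0,1),f(1,1))
replace slot 3: 2·(4+(-3)) − 2 = 0 → (4,-3,0)
replace slot 1: 2·((-3)+0) − 4 = -10 → (-10,-3,0)
replace slot 2: 2·((-10)+0) − (-3) = -17 → (-10,-17,0)
replace slot 3: 2·((-10)+(-17)) − 0 = -54 → (-10,-17,-54)

-10,-17,-54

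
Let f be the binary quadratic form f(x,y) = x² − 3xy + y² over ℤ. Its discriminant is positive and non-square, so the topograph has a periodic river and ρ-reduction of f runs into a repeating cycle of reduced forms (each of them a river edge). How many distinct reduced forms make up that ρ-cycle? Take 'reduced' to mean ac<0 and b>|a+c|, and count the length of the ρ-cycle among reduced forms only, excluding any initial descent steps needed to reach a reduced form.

D = 5, ⌊√D⌋ = 2
descent: ρ → (1,1,-1)  [lands on river]
river: ρ → (-1,1,1)
ρ-cycle length = 2 (tail of 1 descent step not counted)

2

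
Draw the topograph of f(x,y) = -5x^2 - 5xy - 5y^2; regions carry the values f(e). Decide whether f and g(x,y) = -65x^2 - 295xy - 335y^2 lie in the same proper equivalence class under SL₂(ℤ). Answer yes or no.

D₁ = -75, D₂ = -75
f is negative-definite; reduce −f:
−f: reduced (well bottom): (5,5,5) with a≤c, −a<b≤a
flip sign back: reduced form of f is (-5,-5,-5)
g is negative-definite; reduce −g:
−g: translate: b→35 (≡295 mod 130), so (65,295,335)→(65,35,5)
−g: flip: (65,35,5)→(5,-35,65)
−g: translate: b→5 (≡-35 mod 10), so (5,-35,65)→(5,5,5)
−g: reduced (well bottom): (5,5,5) with a≤c, −a<b≤a
flip sign back: reduced form of g is (-5,-5,-5)
reduced forms (-5, -5, -5) vs (-5, -5, -5) ⇒ equivalent

yes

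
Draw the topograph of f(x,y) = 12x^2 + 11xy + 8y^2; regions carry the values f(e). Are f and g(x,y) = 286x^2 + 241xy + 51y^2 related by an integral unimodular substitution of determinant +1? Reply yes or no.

D₁ = -263, D₂ = -263
f: flip: (12,11,8)→(8,-11,12)
f: translate: b→5 (≡-11 mod 16), so (8,-11,12)→(8,5,9)
f: reduced (well bottom): (8,5,9) with a≤c, −a<b≤a
g: flip: (286,241,51)→(51,-241,286)
g: translate: b→-37 (≡-241 mod 102), so (51,-241,286)→(51,-37,8)
g: flip: (51,-37,8)→(8,37,51)
g: translate: b→5 (≡37 mod 16), so (8,37,51)→(8,5,9)
g: reduced (well bottom): (8,5,9) with a≤c, −a<b≤a
reduced forms (8, 5, 9) vs (8, 5, 9) ⇒ equivalent

yes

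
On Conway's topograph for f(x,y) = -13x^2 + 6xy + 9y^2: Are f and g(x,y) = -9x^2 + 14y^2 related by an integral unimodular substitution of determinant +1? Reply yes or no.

D₁ = 504, D₂ = 504
river cycle of f (length 10): (9, 12, -10), (-10, 8, 11), (11, 14, -7), (-7, 14, 11), (11, 8, -10), (-10, 12, 9), (9, 6, -13), (-13, 20, 2), (2, 20, -13), (-13, 6, 9)
river cycle of g (length 4): (-9, 18, 5), (5, 22, -1), (-1, 22, 5), (5, 18, -9)
cycles differ ⇒ inequivalent

no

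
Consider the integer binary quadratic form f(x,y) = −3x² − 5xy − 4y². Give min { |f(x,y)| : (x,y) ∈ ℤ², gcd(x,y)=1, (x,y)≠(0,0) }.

translate: b→-1 (≡5 mod 6), so (3,5,4)→(3,-1,2)
flip: (3,-1,2)→(2,1,3)
reduced (well bottom): (2,1,3) with a≤c, −a<b≤a
well minimum |f| = |-2| = 2 (negative-definite)

2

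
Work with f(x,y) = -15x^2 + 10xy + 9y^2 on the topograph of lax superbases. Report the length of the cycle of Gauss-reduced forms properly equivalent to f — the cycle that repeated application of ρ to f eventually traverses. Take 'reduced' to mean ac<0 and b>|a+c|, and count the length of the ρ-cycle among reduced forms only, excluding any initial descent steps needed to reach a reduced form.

D = 640, ⌊√D⌋ = 25
river: ρ → (9,8,-16)
river: ρ → (-16,24,1)
river: ρ → (1,24,-16)
river: ρ → (-16,8,9)
river: ρ → (9,10,-15)
river: ρ → (-15,20,4)
river: ρ → (4,20,-15)
river: ρ → (-15,10,9)
ρ-cycle length = 8 (tail of 0 descent steps not counted)

8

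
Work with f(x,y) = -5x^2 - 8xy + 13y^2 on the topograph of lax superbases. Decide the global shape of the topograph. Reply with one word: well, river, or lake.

D = b²−4ac = (-8)² − 4·(-5)·13 = 324
D = 18² is a perfect square ⇒ form factors over ℤ ⇒ lakes

lake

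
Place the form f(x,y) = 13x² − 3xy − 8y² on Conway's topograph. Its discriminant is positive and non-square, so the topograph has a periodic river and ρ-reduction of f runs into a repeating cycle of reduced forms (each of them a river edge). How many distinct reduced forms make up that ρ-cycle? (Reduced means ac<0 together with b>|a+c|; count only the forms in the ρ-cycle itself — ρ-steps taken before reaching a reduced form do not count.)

D = 425, ⌊√D⌋ = 20
descent: ρ → (-8,19,2)  [lands on river]
river: ρ → (2,17,-17)
river: ρ → (-17,17,2)
river: ρ → (2,19,-8)
river: ρ → (-8,13,8)
river: ρ → (8,19,-2)
river: ρ → (-2,17,17)
river: ρ → (17,17,-2)
river: ρ → (-2,19,8)
river: ρ → (8,13,-8)
ρ-cycle length = 10 (tail of 1 descent step not counted)

10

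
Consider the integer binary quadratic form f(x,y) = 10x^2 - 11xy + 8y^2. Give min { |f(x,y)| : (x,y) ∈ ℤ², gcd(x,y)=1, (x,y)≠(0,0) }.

translate: b→9 (≡-11 mod 20), so (10,-11,8)→(10,9,7)
flip: (10,9,7)→(7,-9,10)
translate: b→5 (≡-9 mod 14), so (7,-9,10)→(7,5,8)
reduced (well bottom): (7,5,8) with a≤c, −a<b≤a
well minimum = a = 7

7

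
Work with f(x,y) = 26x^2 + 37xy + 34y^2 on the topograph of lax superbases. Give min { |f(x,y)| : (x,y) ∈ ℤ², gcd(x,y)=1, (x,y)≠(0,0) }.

translate: b→-15 (≡37 mod 52), so (26,37,34)→(26,-15,23)
flip: (26,-15,23)→(23,15,26)
reduced (well bottom): (23,15,26) with a≤c, −a<b≤a
well minimum = a = 23

23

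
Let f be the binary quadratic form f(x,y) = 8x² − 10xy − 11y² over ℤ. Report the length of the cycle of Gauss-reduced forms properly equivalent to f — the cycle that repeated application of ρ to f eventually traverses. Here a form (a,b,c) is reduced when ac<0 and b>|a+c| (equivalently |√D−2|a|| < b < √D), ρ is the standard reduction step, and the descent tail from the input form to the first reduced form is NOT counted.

D = 452, ⌊√D⌋ = 21
descent: ρ → (-11,10,8)  [lands on river]
river: ρ → (8,6,-13)
river: ρ → (-13,20,1)
river: ρ → (1,20,-13)
river: ρ → (-13,6,8)
river: ρ → (8,10,-11)
river: ρ → (-11,12,7)
river: ρ → (7,16,-7)
river: ρ → (-7,12,11)
river: ρ → (11,10,-8)
river: ρ → (-8,6,13)
river: ρ → (13,20,-1)
river: ρ → (-1,20,13)
river: ρ → (13,6,-8)
river: ρ → (-8,10,11)
river: ρ → (11,12,-7)
river: ρ → (-7,16,7)
river: ρ → (7,12,-11)
ρ-cycle length = 18 (tail of 1 descent step not counted)

18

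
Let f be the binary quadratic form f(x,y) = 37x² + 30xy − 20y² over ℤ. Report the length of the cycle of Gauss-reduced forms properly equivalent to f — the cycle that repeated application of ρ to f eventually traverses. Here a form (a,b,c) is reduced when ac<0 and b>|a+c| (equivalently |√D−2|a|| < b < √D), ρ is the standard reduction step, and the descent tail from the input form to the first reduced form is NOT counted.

D = 3860, ⌊√D⌋ = 62
river: ρ → (-20,50,17)
river: ρ → (17,52,-17)
river: ρ → (-17,50,20)
river: ρ → (20,30,-37)
river: ρ → (-37,44,13)
river: ρ → (13,60,-5)
river: ρ → (-5,60,13)
river: ρ → (13,44,-37)
river: ρ → (-37,30,20)
river: ρ → (20,50,-17)
river: ρ → (-17,52,17)
river: ρ → (17,50,-20)
river: ρ → (-20,30,37)
river: ρ → (37,44,-13)
river: ρ → (-13,60,5)
river: ρ → (5,60,-13)
river: ρ → (-13,44,37)
river: ρ → (37,30,-20)
ρ-cycle length = 18 (tail of 0 descent steps not counted)

18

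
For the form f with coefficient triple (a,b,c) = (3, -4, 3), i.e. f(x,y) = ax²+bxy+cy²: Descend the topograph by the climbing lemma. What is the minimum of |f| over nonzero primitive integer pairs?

translate: b→2 (≡-4 mod 6), so (3,-4,3)→(3,2,2)
flip: (3,2,2)→(2,-2,3)
translate: b→2 (≡-2 mod 4), so (2,-2,3)→(2,2,3)
reduced (well bottom): (2,2,3) with a≤c, −a<b≤a
well minimum = a = 2

2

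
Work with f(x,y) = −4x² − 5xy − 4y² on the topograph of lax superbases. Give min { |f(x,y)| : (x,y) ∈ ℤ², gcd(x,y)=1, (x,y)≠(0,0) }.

translate: b→-3 (≡5 mod 8), so (4,5,4)→(4,-3,3)
flip: (4,-3,3)→(3,3,4)
reduced (well bottom): (3,3,4) with a≤c, −a<b≤a
well minimum |f| = |-3| = 3 (negative-definite)

3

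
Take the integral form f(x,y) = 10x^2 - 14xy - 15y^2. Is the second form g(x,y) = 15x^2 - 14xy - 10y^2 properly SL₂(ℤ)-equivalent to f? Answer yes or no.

D₁ = 796, D₂ = 796
river cycle of f (length 20): (-15, 14, 10), (10, 26, -3), (-3, 28, 1), (1, 28, -3), (-3, 26, 10), (10, 14, -15), (-15, 16, 9), (9, 20, -11), (-11, 24, 5), (5, 26, -6), … (10 more)
river cycle of g (length 20): (-10, 14, 15), (15, 16, -9), (-9, 20, 11), (11, 24, -5), (-5, 26, 6), (6, 22, -13), (-13, 4, 15), (15, 26, -2), (-2, 26, 15), (15, 4, -13), … (10 more)
cycles differ ⇒ inequivalent

no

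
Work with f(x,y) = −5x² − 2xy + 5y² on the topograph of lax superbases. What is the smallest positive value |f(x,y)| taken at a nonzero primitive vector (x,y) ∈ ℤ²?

descent: ρ → (5,2,-5)  [lands on river]
river: ρ → (-5,8,2)
river: ρ → (2,8,-5)
river: ρ → (-5,2,5)
river: ρ → (5,8,-2)
river: ρ → (-2,8,5)
closes: descent 1, river 6
min |a| on river = 2

2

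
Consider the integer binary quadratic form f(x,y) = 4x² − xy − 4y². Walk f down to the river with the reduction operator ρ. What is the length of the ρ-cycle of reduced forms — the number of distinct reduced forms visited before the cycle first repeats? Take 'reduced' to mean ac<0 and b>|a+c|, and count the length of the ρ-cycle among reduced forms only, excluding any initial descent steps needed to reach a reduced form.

D = 65, ⌊√D⌋ = 8
descent: ρ → (-4,1,4)  [lands on river]
river: ρ → (4,7,-1)
river: ρ → (-1,7,4)
river: ρ → (4,1,-4)
river: ρ → (-4,7,1)
river: ρ → (1,7,-4)
ρ-cycle length = 6 (tail of 1 descent step not counted)

6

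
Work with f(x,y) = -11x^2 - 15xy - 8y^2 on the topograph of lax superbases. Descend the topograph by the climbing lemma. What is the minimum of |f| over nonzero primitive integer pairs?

translate: b→-7 (≡15 mod 22), so (11,15,8)→(11,-7,4)
flip: (11,-7,4)→(4,7,11)
translate: b→-1 (≡7 mod 8), so (4,7,11)→(4,-1,8)
reduced (well bottom): (4,-1,8) with a≤c, −a<b≤a
well minimum |f| = |-4| = 4 (negative-definite)

4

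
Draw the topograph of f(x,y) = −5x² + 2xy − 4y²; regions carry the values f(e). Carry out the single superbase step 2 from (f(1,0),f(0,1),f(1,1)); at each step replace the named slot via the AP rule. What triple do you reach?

start (-5,-4,-7) = (f(1,0),f(0,1),f(1,1))
replace slot 2: 2·((-5)+(-7)) − (-4) = -20 → (-5,-20,-7)

-5,-20,-7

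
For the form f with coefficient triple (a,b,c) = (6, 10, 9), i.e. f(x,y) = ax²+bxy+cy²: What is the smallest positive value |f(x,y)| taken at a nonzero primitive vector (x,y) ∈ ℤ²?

translate: b→-2 (≡10 mod 12), so (6,10,9)→(6,-2,5)
flip: (6,-2,5)→(5,2,6)
reduced (well bottom): (5,2,6) with a≤c, −a<b≤a
well minimum = a = 5

5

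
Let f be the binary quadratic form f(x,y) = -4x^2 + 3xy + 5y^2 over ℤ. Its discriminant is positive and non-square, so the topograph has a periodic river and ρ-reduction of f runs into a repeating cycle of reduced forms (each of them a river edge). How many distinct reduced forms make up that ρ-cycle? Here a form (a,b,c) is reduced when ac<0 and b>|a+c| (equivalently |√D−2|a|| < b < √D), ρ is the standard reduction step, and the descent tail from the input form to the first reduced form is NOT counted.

D = 89, ⌊√D⌋ = 9
river: ρ → (5,7,-2)
river: ρ → (-2,9,1)
river: ρ → (1,9,-2)
river: ρ → (-2,7,5)
river: ρ → (5,3,-4)
river: ρ → (-4,5,4)
river: ρ → (4,3,-5)
river: ρ → (-5,7,2)
river: ρ → (2,9,-1)
river: ρ → (-1,9,2)
river: ρ → (2,7,-5)
river: ρ → (-5,3,4)
river: ρ → (4,5,-4)
river: ρ → (-4,3,5)
ρ-cycle length = 14 (tail of 0 descent steps not counted)

14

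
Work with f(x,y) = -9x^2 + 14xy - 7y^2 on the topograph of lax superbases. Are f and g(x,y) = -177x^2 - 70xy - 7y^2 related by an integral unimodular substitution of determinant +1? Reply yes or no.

D₁ = -56, D₂ = -56
f is negative-definite; reduce −f:
−f: translate: b→4 (≡-14 mod 18), so (9,-14,7)→(9,4,2)
−f: flip: (9,4,2)→(2,-4,9)
−f: translate: b→0 (≡-4 mod 4), so (2,-4,9)→(2,0,7)
−f: reduced (well bottom): (2,0,7) with a≤c, −a<b≤a
flip sign back: reduced form of f is (-2,0,-7)
g is negative-definite; reduce −g:
−g: flip: (177,70,7)→(7,-70,177)
−g: translate: b→0 (≡-70 mod 14), so (7,-70,177)→(7,0,2)
−g: flip: (7,0,2)→(2,0,7)
−g: reduced (well bottom): (2,0,7) with a≤c, −a<b≤a
flip sign back: reduced form of g is (-2,0,-7)
reduced forms (-2, 0, -7) vs (-2, 0, -7) ⇒ equivalent

yes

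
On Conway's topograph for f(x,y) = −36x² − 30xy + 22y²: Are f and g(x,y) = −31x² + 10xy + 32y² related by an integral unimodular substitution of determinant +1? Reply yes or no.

D₁ = 4068, D₂ = 4068
river cycle of f (length 28): (22, 30, -36), (-36, 42, 16), (16, 54, -18), (-18, 54, 16), (16, 42, -36), (-36, 30, 22), (22, 58, -8), (-8, 54, 36), (36, 18, -26), (-26, 34, 28), … (18 more)
river cycle of g (length 24): (32, 54, -9), (-9, 54, 32), (32, 10, -31), (-31, 52, 11), (11, 58, -16), (-16, 38, 41), (41, 44, -13), (-13, 60, 9), (9, 48, -49), (-49, 50, 8), … (14 more)
cycles differ ⇒ inequivalent

no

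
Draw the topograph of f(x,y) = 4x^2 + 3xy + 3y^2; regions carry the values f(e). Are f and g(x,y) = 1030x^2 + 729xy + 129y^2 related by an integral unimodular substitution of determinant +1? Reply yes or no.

D₁ = -39, D₂ = -39
f: flip: (4,3,3)→(3,-3,4)
f: translate: b→3 (≡-3 mod 6), so (3,-3,4)→(3,3,4)
f: reduced (well bottom): (3,3,4) with a≤c, −a<b≤a
g: flip: (1030,729,129)→(129,-729,1030)
g: translate: b→45 (≡-729 mod 258), so (129,-729,1030)→(129,45,4)
g: flip: (129,45,4)→(4,-45,129)
g: translate: b→3 (≡-45 mod 8), so (4,-45,129)→(4,3,3)
g: flip: (4,3,3)→(3,-3,4)
g: translate: b→3 (≡-3 mod 6), so (3,-3,4)→(3,3,4)
g: reduced (well bottom): (3,3,4) with a≤c, −a<b≤a
reduced forms (3, 3, 4) vs (3, 3, 4) ⇒ equivalent

yes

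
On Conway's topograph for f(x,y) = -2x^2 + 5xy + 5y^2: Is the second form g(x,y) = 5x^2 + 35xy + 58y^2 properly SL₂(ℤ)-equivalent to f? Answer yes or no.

D₁ = 65, D₂ = 65
river cycle of f (length 6): (5, 5, -2), (-2, 7, 2), (2, 5, -5), (-5, 5, 2), (2, 7, -2), (-2, 5, 5)
river cycle of g (length 6): (5, 5, -2), (-2, 7, 2), (2, 5, -5), (-5, 5, 2), (2, 7, -2), (-2, 5, 5)
cycles coincide ⇒ equivalent

yes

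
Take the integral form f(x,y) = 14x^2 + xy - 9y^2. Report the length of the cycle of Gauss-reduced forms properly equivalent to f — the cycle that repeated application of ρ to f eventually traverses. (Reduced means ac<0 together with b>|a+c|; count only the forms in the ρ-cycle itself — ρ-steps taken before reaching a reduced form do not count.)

D = 505, ⌊√D⌋ = 22
descent: ρ → (-9,17,6)  [lands on river]
river: ρ → (6,19,-6)
river: ρ → (-6,17,9)
river: ρ → (9,19,-4)
river: ρ → (-4,21,4)
river: ρ → (4,19,-9)
ρ-cycle length = 6 (tail of 1 descent step not counted)

6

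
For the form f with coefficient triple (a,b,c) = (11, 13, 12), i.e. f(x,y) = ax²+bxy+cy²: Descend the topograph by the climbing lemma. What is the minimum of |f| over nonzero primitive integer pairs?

translate: b→-9 (≡13 mod 22), so (11,13,12)→(11,-9,10)
flip: (11,-9,10)→(10,9,11)
reduced (well bottom): (10,9,11) with a≤c, −a<b≤a
well minimum = a = 10

10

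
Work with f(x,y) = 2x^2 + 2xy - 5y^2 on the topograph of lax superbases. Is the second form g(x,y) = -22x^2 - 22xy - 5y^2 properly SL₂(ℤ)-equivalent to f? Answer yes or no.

D₁ = 44, D₂ = 44
river cycle of f (length 2): (2, 6, -1), (-1, 6, 2)
river cycle of g (length 2): (2, 6, -1), (-1, 6, 2)
cycles coincide ⇒ equivalent

yes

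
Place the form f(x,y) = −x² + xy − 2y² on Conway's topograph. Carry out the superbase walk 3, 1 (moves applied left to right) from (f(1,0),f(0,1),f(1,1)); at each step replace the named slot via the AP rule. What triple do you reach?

start (-1,-2,-2) = (f(1,0),f(0,1),f(1,1))
replace slot 3: 2·((-1)+(-2)) − (-2) = -4 → (-1,-2,-4)
replace slot 1: 2·((-2)+(-4)) − (-1) = -11 → (-11,-2,-4)

-11,-2,-4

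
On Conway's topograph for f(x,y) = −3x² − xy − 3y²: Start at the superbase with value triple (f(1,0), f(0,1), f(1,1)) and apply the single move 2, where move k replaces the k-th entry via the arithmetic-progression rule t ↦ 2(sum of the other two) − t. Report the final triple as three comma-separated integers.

start (-3,-3,-7) = (f(1,0),f(0,1),f(1,1))
replace slot 2: 2·((-3)+(-7)) − (-3) = -17 → (-3,-17,-7)

-3,-17,-7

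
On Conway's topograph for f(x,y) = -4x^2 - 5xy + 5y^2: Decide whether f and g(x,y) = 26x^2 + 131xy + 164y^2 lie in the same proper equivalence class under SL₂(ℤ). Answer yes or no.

D₁ = 105, D₂ = 105
river cycle of f (length 6): (5, 5, -4), (-4, 3, 6), (6, 9, -1), (-1, 9, 6), (6, 3, -4), (-4, 5, 5)
river cycle of g (length 6): (5, 5, -4), (-4, 3, 6), (6, 9, -1), (-1, 9, 6), (6, 3, -4), (-4, 5, 5)
cycles coincide ⇒ equivalent

yes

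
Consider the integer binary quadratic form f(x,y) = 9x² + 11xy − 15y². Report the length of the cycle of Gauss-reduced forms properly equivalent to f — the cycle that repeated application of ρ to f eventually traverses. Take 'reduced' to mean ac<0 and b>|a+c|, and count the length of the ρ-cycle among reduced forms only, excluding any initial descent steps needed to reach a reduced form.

D = 661, ⌊√D⌋ = 25
river: ρ → (-15,19,5)
river: ρ → (5,21,-11)
river: ρ → (-11,23,3)
river: ρ → (3,25,-3)
river: ρ → (-3,23,11)
river: ρ → (11,21,-5)
river: ρ → (-5,19,15)
river: ρ → (15,11,-9)
river: ρ → (-9,25,1)
river: ρ → (1,25,-9)
river: ρ → (-9,11,15)
river: ρ → (15,19,-5)
river: ρ → (-5,21,11)
river: ρ → (11,23,-3)
river: ρ → (-3,25,3)
river: ρ → (3,23,-11)
river: ρ → (-11,21,5)
river: ρ → (5,19,-15)
river: ρ → (-15,11,9)
river: ρ → (9,25,-1)
river: ρ → (-1,25,9)
river: ρ → (9,11,-15)
ρ-cycle length = 22 (tail of 0 descent steps not counted)

22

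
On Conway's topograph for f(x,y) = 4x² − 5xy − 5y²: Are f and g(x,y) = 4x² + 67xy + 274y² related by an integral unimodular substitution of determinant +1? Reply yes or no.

D₁ = 105, D₂ = 105
river cycle of f (length 6): (-5, 5, 4), (4, 3, -6), (-6, 9, 1), (1, 9, -6), (-6, 3, 4), (4, 5, -5)
river cycle of g (length 6): (4, 3, -6), (-6, 9, 1), (1, 9, -6), (-6, 3, 4), (4, 5, -5), (-5, 5, 4)
cycles coincide ⇒ equivalent

yes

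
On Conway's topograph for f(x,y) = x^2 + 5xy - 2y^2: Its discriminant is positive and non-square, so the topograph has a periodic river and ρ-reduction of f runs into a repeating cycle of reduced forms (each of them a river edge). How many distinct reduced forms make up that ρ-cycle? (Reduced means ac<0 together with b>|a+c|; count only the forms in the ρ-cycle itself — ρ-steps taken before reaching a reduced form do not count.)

D = 33, ⌊√D⌋ = 5
river: ρ → (-2,3,3)
river: ρ → (3,3,-2)
river: ρ → (-2,5,1)
river: ρ → (1,5,-2)
ρ-cycle length = 4 (tail of 0 descent steps not counted)

4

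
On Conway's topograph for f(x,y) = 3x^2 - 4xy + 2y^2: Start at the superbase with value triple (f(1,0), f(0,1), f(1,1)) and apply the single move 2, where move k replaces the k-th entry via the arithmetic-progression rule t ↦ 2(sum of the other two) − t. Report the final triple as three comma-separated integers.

start (3,2,1) = (f(1,0),f(0,1),f(1,1))
replace slot 2: 2·(3+1) − 2 = 6 → (3,6,1)

3,6,1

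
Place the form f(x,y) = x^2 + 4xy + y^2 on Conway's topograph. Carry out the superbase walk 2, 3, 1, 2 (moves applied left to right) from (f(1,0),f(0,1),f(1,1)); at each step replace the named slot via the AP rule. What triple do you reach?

start (1,1,6) = (f(1,0),f(0,1),f(1,1))
replace slot 2: 2·(1+6) − 1 = 13 → (1,13,6)
replace slot 3: 2·(1+13) − 6 = 22 → (1,13,22)
replace slot 1: 2·(13+22) − 1 = 69 → (69,13,22)
replace slot 2: 2·(69+22) − 13 = 169 → (69,169,22)

69,169,22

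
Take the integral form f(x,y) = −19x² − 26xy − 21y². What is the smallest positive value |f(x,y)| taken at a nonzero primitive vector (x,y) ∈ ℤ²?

translate: b→-12 (≡26 mod 38), so (19,26,21)→(19,-12,14)
flip: (19,-12,14)→(14,12,19)
reduced (well bottom): (14,12,19) with a≤c, −a<b≤a
well minimum |f| = |-14| = 14 (negative-definite)

14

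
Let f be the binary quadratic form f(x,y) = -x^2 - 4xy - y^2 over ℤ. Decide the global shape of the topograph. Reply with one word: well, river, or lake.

D = b²−4ac = (-4)² − 4·(-1)·(-1) = 12
D > 0 non-square ⇒ indefinite ⇒ periodic river

river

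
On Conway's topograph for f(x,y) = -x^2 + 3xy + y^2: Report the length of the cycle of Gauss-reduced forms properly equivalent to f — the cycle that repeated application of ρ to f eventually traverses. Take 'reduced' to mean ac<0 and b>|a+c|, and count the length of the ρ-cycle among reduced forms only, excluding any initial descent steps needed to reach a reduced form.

D = 13, ⌊√D⌋ = 3
river: ρ → (1,3,-1)
river: ρ → (-1,3,1)
ρ-cycle length = 2 (tail of 0 descent steps not counted)

2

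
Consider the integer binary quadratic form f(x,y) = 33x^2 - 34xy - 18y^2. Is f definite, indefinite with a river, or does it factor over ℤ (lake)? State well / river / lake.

D = b²−4ac = (-34)² − 4·33·(-18) = 3532
D > 0 non-square ⇒ indefinite ⇒ periodic river

river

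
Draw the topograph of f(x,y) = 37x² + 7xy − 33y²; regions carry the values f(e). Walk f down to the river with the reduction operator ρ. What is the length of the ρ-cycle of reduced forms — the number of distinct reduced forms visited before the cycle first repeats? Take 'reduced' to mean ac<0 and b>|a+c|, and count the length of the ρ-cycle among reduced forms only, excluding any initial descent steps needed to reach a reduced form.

D = 4933, ⌊√D⌋ = 70
river: ρ → (-33,59,11)
river: ρ → (11,51,-53)
river: ρ → (-53,55,9)
river: ρ → (9,53,-59)
river: ρ → (-59,65,3)
river: ρ → (3,67,-37)
river: ρ → (-37,7,33)
river: ρ → (33,59,-11)
river: ρ → (-11,51,53)
river: ρ → (53,55,-9)
river: ρ → (-9,53,59)
river: ρ → (59,65,-3)
river: ρ → (-3,67,37)
river: ρ → (37,7,-33)
ρ-cycle length = 14 (tail of 0 descent steps not counted)

14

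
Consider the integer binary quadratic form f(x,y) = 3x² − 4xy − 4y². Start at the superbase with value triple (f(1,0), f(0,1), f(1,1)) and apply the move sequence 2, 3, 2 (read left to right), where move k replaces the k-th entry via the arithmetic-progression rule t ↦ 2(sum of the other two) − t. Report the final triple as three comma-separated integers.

start (3,-4,-5) = (f(1,0),f(0,1),f(1,1))
replace slot 2: 2·(3+(-5)) − (-4) = 0 → (3,0,-5)
replace slot 3: 2·(3+0) − (-5) = 11 → (3,0,11)
replace slot 2: 2·(3+11) − 0 = 28 → (3,28,11)

3,28,11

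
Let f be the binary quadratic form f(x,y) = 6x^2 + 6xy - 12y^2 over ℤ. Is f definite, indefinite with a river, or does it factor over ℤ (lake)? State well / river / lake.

D = b²−4ac = 6² − 4·6·(-12) = 324
D = 18² is a perfect square ⇒ form factors over ℤ ⇒ lakes

lake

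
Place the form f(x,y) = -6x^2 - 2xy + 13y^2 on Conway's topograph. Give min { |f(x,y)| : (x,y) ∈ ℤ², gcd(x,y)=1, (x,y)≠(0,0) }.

descent: ρ → (13,2,-6)
descent: ρ → (-6,10,9)  [lands on river]
river: ρ → (9,8,-7)
river: ρ → (-7,6,10)
river: ρ → (10,14,-3)
river: ρ → (-3,16,5)
river: ρ → (5,14,-6)
closes: descent 2, river 6
min |a| on river = 3

3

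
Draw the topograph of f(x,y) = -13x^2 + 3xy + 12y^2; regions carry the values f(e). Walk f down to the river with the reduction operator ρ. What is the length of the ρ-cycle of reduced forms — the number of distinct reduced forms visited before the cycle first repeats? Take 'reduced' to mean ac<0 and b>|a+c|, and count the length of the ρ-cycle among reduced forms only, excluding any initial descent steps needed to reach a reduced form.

D = 633, ⌊√D⌋ = 25
river: ρ → (12,21,-4)
river: ρ → (-4,19,17)
river: ρ → (17,15,-6)
river: ρ → (-6,21,8)
river: ρ → (8,11,-16)
river: ρ → (-16,21,3)
river: ρ → (3,21,-16)
river: ρ → (-16,11,8)
river: ρ → (8,21,-6)
river: ρ → (-6,15,17)
river: ρ → (17,19,-4)
river: ρ → (-4,21,12)
river: ρ → (12,3,-13)
river: ρ → (-13,23,2)
river: ρ → (2,25,-1)
river: ρ → (-1,25,2)
river: ρ → (2,23,-13)
river: ρ → (-13,3,12)
ρ-cycle length = 18 (tail of 0 descent steps not counted)

18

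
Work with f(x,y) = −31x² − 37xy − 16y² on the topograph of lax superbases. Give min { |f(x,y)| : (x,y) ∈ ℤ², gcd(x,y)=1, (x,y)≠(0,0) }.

translate: b→-25 (≡37 mod 62), so (31,37,16)→(31,-25,10)
flip: (31,-25,10)→(10,25,31)
translate: b→5 (≡25 mod 20), so (10,25,31)→(10,5,16)
reduced (well bottom): (10,5,16) with a≤c, −a<b≤a
well minimum |f| = |-10| = 10 (negative-definite)

10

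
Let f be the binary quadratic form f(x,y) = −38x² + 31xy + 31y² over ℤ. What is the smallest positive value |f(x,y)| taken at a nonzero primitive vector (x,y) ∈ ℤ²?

river: ρ → (31,31,-38)
river: ρ → (-38,45,24)
river: ρ → (24,51,-32)
river: ρ → (-32,13,43)
river: ρ → (43,73,-2)
river: ρ → (-2,75,6)
river: ρ → (6,69,-38)
river: ρ → (-38,7,37)
river: ρ → (37,67,-8)
river: ρ → (-8,61,61)
river: ρ → (61,61,-8)
river: ρ → (-8,67,37)
river: ρ → (37,7,-38)
river: ρ → (-38,69,6)
river: ρ → (6,75,-2)
river: ρ → (-2,73,43)
river: ρ → (43,13,-32)
river: ρ → (-32,51,24)
river: ρ → (24,45,-38)
river: ρ → (-38,31,31)
closes: descent 0, river 20
min |a| on river = 2

2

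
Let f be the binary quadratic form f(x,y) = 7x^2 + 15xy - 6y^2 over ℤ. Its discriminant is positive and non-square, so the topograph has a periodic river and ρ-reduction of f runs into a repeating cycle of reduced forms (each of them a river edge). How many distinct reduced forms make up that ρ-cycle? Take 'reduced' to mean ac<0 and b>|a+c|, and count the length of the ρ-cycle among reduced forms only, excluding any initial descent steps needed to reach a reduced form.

D = 393, ⌊√D⌋ = 19
river: ρ → (-6,9,13)
river: ρ → (13,17,-2)
river: ρ → (-2,19,4)
river: ρ → (4,13,-14)
river: ρ → (-14,15,3)
river: ρ → (3,15,-14)
river: ρ → (-14,13,4)
river: ρ → (4,19,-2)
river: ρ → (-2,17,13)
river: ρ → (13,9,-6)
river: ρ → (-6,15,7)
river: ρ → (7,13,-8)
river: ρ → (-8,19,1)
river: ρ → (1,19,-8)
river: ρ → (-8,13,7)
river: ρ → (7,15,-6)
ρ-cycle length = 16 (tail of 0 descent steps not counted)

16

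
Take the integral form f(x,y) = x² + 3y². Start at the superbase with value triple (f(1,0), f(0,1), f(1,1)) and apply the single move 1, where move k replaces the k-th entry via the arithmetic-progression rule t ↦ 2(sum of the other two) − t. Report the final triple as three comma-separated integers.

start (1,3,4) = (f(1,0),f(0,1),f(1,1))
replace slot 1: 2·(3+4) − 1 = 13 → (13,3,4)

13,3,4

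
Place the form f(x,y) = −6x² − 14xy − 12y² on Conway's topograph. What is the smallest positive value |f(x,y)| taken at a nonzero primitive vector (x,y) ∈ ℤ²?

translate: b→2 (≡14 mod 12), so (6,14,12)→(6,2,4)
flip: (6,2,4)→(4,-2,6)
reduced (well bottom): (4,-2,6) with a≤c, −a<b≤a
well minimum |f| = |-4| = 4 (negative-definite)

4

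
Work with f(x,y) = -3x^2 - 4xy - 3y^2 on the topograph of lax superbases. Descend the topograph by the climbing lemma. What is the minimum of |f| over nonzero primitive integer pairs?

translate: b→-2 (≡4 mod 6), so (3,4,3)→(3,-2,2)
flip: (3,-2,2)→(2,2,3)
reduced (well bottom): (2,2,3) with a≤c, −a<b≤a
well minimum |f| = |-2| = 2 (negative-definite)

2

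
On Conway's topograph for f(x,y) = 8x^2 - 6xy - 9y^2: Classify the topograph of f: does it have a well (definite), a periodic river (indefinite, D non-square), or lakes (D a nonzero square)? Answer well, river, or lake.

D = b²−4ac = (-6)² − 4·8·(-9) = 324
D = 18² is a perfect square ⇒ form factors over ℤ ⇒ lakes

lake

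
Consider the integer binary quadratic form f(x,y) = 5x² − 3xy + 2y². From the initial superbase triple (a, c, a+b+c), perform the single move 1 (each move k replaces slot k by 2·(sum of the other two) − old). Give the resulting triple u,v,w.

start (5,2,4) = (f(1,0),f(0,1),f(1,1))
replace slot 1: 2·(2+4) − 5 = 7 → (7,2,4)

7,2,4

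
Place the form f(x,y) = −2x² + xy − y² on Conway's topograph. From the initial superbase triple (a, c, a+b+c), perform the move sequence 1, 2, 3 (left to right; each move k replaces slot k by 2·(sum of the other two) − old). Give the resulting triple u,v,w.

start (-2,-1,-2) = (f(1,0),f(0,1),f(1,1))
replace slot 1: 2·((-1)+(-2)) − (-2) = -4 → (-4,-1,-2)
replace slot 2: 2·((-4)+(-2)) − (-1) = -11 → (-4,-11,-2)
replace slot 3: 2·((-4)+(-11)) − (-2) = -28 → (-4,-11,-28)

-4,-11,-28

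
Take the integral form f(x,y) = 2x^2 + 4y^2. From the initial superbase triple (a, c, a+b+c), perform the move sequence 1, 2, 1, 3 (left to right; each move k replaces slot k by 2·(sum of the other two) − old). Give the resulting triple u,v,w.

start (2,4,6) = (f(1,0),f(0,1),f(1,1))
replace slot 1: 2·(4+6) − 2 = 18 → (18,4,6)
replace slot 2: 2·(18+6) − 4 = 44 → (18,44,6)
replace slot 1: 2·(44+6) − 18 = 82 → (82,44,6)
replace slot 3: 2·(82+44) − 6 = 246 → (82,44,246)

82,44,246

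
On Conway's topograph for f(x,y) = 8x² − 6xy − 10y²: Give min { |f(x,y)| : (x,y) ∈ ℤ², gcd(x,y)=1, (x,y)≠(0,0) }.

descent: ρ → (-10,6,8)  [lands on river]
river: ρ → (8,10,-8)
river: ρ → (-8,6,10)
river: ρ → (10,14,-4)
river: ρ → (-4,18,2)
river: ρ → (2,18,-4)
river: ρ → (-4,14,10)
river: ρ → (10,6,-8)
river: ρ → (-8,10,8)
river: ρ → (8,6,-10)
river: ρ → (-10,14,4)
river: ρ → (4,18,-2)
river: ρ → (-2,18,4)
river: ρ → (4,14,-10)
closes: descent 1, river 14
min |a| on river = 2

2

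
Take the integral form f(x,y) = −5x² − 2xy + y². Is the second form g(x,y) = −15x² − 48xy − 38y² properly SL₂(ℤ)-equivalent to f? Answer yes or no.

D₁ = 24, D₂ = 24
river cycle of f (length 2): (1, 4, -2), (-2, 4, 1)
river cycle of g (length 2): (1, 4, -2), (-2, 4, 1)
cycles coincide ⇒ equivalent

yes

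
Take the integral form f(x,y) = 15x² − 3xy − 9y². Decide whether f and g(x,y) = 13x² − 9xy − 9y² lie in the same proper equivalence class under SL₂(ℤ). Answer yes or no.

D₁ = 549, D₂ = 549
river cycle of f (length 6): (-9, 21, 3), (3, 21, -9), (-9, 15, 9), (9, 21, -3), (-3, 21, 9), (9, 15, -9)
river cycle of g (length 6): (-9, 9, 13), (13, 17, -5), (-5, 23, 1), (1, 23, -5), (-5, 17, 13), (13, 9, -9)
cycles differ ⇒ inequivalent

no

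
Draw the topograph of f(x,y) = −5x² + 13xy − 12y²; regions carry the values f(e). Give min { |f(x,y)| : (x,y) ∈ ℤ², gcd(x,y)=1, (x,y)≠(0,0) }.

translate: b→-3 (≡-13 mod 10), so (5,-13,12)→(5,-3,4)
flip: (5,-3,4)→(4,3,5)
reduced (well bottom): (4,3,5) with a≤c, −a<b≤a
well minimum |f| = |-4| = 4 (negative-definite)

4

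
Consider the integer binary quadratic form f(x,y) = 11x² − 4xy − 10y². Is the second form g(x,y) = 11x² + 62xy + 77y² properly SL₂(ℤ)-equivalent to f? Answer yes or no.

D₁ = 456, D₂ = 456
river cycle of f (length 10): (-10, 4, 11), (11, 18, -3), (-3, 18, 11), (11, 4, -10), (-10, 16, 5), (5, 14, -13), (-13, 12, 6), (6, 12, -13), (-13, 14, 5), (5, 16, -10)
river cycle of g (length 10): (11, 18, -3), (-3, 18, 11), (11, 4, -10), (-10, 16, 5), (5, 14, -13), (-13, 12, 6), (6, 12, -13), (-13, 14, 5), (5, 16, -10), (-10, 4, 11)
cycles coincide ⇒ equivalent

yes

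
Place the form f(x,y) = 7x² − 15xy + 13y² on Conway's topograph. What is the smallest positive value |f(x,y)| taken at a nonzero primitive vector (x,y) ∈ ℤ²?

translate: b→-1 (≡-15 mod 14), so (7,-15,13)→(7,-1,5)
flip: (7,-1,5)→(5,1,7)
reduced (well bottom): (5,1,7) with a≤c, −a<b≤a
well minimum = a = 5

5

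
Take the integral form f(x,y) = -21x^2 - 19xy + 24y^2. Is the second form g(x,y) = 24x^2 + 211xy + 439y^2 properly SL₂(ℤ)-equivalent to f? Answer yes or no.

D₁ = 2377, D₂ = 2377
river cycle of f (length 122): (24, 19, -21), (-21, 23, 22), (22, 21, -22), (-22, 23, 21), (21, 19, -24), (-24, 29, 16), (16, 35, -18), (-18, 37, 14), (14, 47, -3), (-3, 43, 44), … (112 more)
river cycle of g (length 122): (24, 19, -21), (-21, 23, 22), (22, 21, -22), (-22, 23, 21), (21, 19, -24), (-24, 29, 16), (16, 35, -18), (-18, 37, 14), (14, 47, -3), (-3, 43, 44), … (112 more)
cycles coincide ⇒ equivalent

yes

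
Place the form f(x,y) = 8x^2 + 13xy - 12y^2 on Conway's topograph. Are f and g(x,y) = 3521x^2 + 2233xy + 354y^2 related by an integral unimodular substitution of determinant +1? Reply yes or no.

D₁ = 553, D₂ = 553
river cycle of f (length 26): (-12, 11, 9), (9, 7, -14), (-14, 21, 2), (2, 23, -3), (-3, 19, 16), (16, 13, -6), (-6, 23, 1), (1, 23, -6), (-6, 13, 16), (16, 19, -3), … (16 more)
river cycle of g (length 26): (8, 13, -12), (-12, 11, 9), (9, 7, -14), (-14, 21, 2), (2, 23, -3), (-3, 19, 16), (16, 13, -6), (-6, 23, 1), (1, 23, -6), (-6, 13, 16), … (16 more)
cycles coincide ⇒ equivalent

yes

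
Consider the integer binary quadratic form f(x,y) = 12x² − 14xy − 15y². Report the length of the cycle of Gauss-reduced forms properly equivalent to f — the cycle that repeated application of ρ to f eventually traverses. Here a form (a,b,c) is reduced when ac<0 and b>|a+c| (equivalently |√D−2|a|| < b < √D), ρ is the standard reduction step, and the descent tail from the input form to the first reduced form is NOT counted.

D = 916, ⌊√D⌋ = 30
descent: ρ → (-15,14,12)  [lands on river]
river: ρ → (12,10,-17)
river: ρ → (-17,24,5)
river: ρ → (5,26,-12)
river: ρ → (-12,22,9)
river: ρ → (9,14,-20)
river: ρ → (-20,26,3)
river: ρ → (3,28,-11)
river: ρ → (-11,16,15)
river: ρ → (15,14,-12)
river: ρ → (-12,10,17)
river: ρ → (17,24,-5)
river: ρ → (-5,26,12)
river: ρ → (12,22,-9)
river: ρ → (-9,14,20)
river: ρ → (20,26,-3)
river: ρ → (-3,28,11)
river: ρ → (11,16,-15)
ρ-cycle length = 18 (tail of 1 descent step not counted)

18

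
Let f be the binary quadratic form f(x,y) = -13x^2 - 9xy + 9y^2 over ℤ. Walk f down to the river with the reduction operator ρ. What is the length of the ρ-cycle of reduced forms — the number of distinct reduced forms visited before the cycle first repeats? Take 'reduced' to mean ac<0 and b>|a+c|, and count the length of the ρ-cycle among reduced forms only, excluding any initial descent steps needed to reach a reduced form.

D = 549, ⌊√D⌋ = 23
descent: ρ → (9,9,-13)  [lands on river]
river: ρ → (-13,17,5)
river: ρ → (5,23,-1)
river: ρ → (-1,23,5)
river: ρ → (5,17,-13)
river: ρ → (-13,9,9)
ρ-cycle length = 6 (tail of 1 descent step not counted)

6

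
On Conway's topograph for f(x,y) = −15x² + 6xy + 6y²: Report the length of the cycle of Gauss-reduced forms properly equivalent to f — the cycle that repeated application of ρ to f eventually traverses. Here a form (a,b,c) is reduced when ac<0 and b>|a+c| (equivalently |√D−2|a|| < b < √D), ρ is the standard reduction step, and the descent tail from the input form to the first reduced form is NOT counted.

D = 396, ⌊√D⌋ = 19
descent: ρ → (6,18,-3)  [lands on river]
river: ρ → (-3,18,6)
ρ-cycle length = 2 (tail of 1 descent step not counted)

2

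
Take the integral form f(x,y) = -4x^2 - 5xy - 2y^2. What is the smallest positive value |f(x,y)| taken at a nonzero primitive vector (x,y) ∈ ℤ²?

translate: b→-3 (≡5 mod 8), so (4,5,2)→(4,-3,1)
flip: (4,-3,1)→(1,3,4)
translate: b→1 (≡3 mod 2), so (1,3,4)→(1,1,2)
reduced (well bottom): (1,1,2) with a≤c, −a<b≤a
well minimum |f| = |-1| = 1 (negative-definite)

1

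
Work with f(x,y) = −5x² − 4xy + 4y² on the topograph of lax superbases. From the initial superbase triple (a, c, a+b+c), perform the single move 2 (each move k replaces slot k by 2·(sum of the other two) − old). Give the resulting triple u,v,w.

start (-5,4,-5) = (f(1,0),f(0,1),f(1,1))
replace slot 2: 2·((-5)+(-5)) − 4 = -24 → (-5,-24,-5)

-5,-24,-5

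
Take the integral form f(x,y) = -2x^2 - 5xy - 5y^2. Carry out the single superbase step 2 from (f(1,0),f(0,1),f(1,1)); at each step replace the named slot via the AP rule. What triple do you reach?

start (-2,-5,-12) = (f(1,0),f(0,1),f(1,1))
replace slot 2: 2·((-2)+(-12)) − (-5) = -23 → (-2,-23,-12)

-2,-23,-12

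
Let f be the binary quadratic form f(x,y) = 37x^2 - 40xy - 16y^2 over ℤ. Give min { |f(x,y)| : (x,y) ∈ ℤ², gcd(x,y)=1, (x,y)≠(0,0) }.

descent: ρ → (-16,40,37)  [lands on river]
river: ρ → (37,34,-19)
river: ρ → (-19,42,29)
river: ρ → (29,16,-32)
river: ρ → (-32,48,13)
river: ρ → (13,56,-16)
closes: descent 1, river 6
min |a| on river = 13

13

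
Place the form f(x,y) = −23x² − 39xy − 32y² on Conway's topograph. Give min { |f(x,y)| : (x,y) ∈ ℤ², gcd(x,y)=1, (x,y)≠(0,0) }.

translate: b→-7 (≡39 mod 46), so (23,39,32)→(23,-7,16)
flip: (23,-7,16)→(16,7,23)
reduced (well bottom): (16,7,23) with a≤c, −a<b≤a
well minimum |f| = |-16| = 16 (negative-definite)

16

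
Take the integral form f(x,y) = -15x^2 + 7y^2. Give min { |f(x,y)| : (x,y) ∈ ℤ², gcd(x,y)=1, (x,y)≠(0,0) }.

descent: ρ → (7,14,-8)  [lands on river]
river: ρ → (-8,18,3)
river: ρ → (3,18,-8)
river: ρ → (-8,14,7)
closes: descent 1, river 4
min |a| on river = 3

3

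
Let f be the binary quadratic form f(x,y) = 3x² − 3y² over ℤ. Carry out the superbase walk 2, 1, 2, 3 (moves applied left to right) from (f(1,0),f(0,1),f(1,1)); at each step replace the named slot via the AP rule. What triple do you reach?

start (3,-3,0) = (f(1,0),f(0,1),f(1,1))
replace slot 2: 2·(3+0) − (-3) = 9 → (3,9,0)
replace slot 1: 2·(9+0) − 3 = 15 → (15,9,0)
replace slot 2: 2·(15+0) − 9 = 21 → (15,21,0)
replace slot 3: 2·(15+21) − 0 = 72 → (15,21,72)

15,21,72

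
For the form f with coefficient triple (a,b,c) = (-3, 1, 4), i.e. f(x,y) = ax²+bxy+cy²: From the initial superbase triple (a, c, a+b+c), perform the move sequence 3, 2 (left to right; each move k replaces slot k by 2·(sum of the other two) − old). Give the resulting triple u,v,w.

start (-3,4,2) = (f(1,0),f(0,1),f(1,1))
replace slot 3: 2·((-3)+4) − 2 = 0 → (-3,4,0)
replace slot 2: 2·((-3)+0) − 4 = -10 → (-3,-10,0)

-3,-10,0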